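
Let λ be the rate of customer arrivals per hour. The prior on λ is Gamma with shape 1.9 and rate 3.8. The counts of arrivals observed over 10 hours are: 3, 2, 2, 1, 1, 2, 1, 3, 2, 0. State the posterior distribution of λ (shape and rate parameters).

The Poisson likelihood adds the total count to the shape and the number of exposure periods to the rate. Here ∑xᵢ = 17 and n = 10, so shape 1.9→18.9 and rate 3.8→13.8.

Posterior: Gamma(shape=18.9, rate=13.8)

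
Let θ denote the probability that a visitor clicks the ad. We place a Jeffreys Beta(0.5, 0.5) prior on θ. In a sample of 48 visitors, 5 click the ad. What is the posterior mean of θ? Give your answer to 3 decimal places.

Observing 5 successes and 43 failures updates Beta(0.5, 0.5) by adding the success and failure counts to the two shape parameters: α = 0.5+5 = 5.5, β = 0.5+43 = 43.5.
E[θ | data] = 5.5/(5.5+43.5) = 0.112.

Posterior mean ≈ 0.112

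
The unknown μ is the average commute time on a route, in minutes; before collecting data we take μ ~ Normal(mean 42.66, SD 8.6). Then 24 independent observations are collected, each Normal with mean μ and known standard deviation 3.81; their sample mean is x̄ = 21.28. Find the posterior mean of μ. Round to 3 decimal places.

Posterior mean ≈ 21.453

With known σ, the Normal prior is conjugate. Weight on the data is w = (n/σ²)/(n/σ² + 1/τ₀²) = 1.65334/(1.65334+0.0135208) = 0.99189.
Posterior mean = w·x̄ + (1−w)·μ₀ = 0.99189·21.28 + 0.0081116·42.66 = 21.453.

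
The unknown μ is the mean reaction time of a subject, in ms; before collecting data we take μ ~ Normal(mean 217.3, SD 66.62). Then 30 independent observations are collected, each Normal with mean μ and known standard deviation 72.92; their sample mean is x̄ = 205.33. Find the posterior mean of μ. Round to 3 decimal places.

Posterior mean ≈ 205.790

With known σ, the Normal prior is conjugate. Weight on the data is w = (n/σ²)/(n/σ² + 1/τ₀²) = 0.00564193/(0.00564193+0.00022532) = 0.96160.
Posterior mean = w·x̄ + (1−w)·μ₀ = 0.96160·205.33 + 0.038402·217.3 = 205.790.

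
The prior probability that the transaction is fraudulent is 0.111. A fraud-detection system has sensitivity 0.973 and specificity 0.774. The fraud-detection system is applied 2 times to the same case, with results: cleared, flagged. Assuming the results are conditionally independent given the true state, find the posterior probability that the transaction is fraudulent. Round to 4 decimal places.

Let H be the event that the transaction is fraudulent; start with P(H) = 0.111. P('flagged'|H) = 0.973, P('flagged'|¬H) = 0.226.
Update on result 1 ('cleared'): P(H) ← 0.027·0.1110 / (0.027·0.1110 + 0.774·0.8890) = 0.0029970/0.69108 = 0.0043.
Update on result 2 ('flagged'): P(H) ← 0.973·0.0043 / (0.973·0.0043 + 0.226·0.9957) = 0.0042196/0.22924 = 0.0184.

Posterior P(H) ≈ 0.0184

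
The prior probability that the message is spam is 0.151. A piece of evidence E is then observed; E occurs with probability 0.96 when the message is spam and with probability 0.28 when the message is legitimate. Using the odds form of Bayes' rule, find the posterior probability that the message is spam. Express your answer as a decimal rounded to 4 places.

Posterior probability ≈ 0.3788

Prior odds = 0.151/(1−0.151) = 0.17786. In log-odds, ln(0.17786) = -1.7268.
Add log likelihood ratio: ln(3.4286) = 1.2321.
Posterior log-odds = -0.49464, so posterior odds = exp(-0.49464) = 0.60979. Converting, P(H|E) = 0.60979/1.6098 = 0.3788.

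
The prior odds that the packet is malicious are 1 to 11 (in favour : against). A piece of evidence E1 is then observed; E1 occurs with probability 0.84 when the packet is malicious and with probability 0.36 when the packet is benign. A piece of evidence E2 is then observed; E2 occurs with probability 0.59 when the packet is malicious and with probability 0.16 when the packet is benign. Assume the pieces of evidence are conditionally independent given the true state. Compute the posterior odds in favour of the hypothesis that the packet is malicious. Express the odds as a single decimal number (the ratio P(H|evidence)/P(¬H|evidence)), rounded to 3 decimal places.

Posterior odds ≈ 0.782

Prior odds = 1/11 = 0.090909. In log-odds, ln(0.090909) = -2.3979.
Add log likelihood ratios: ln(2.3333) + ln(3.6875) = 2.1522.
Posterior log-odds = -0.24565, so posterior odds = exp(-0.24565) = 0.78220.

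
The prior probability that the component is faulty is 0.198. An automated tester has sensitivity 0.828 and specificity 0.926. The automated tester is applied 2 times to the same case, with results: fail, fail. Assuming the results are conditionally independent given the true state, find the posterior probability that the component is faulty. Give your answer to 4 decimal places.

With H the event that the component is faulty, the joint likelihood of the observed sequence is P(data|H) = 0.828·0.828 = 0.68558 and P(data|¬H) = 0.074·0.074 = 0.0054760.
Bayes: P(H|data) = 0.198·0.68558 / (0.198·0.68558 + 0.802·0.0054760) = 0.13575/0.14014 = 0.9687.

Posterior P(H) ≈ 0.9687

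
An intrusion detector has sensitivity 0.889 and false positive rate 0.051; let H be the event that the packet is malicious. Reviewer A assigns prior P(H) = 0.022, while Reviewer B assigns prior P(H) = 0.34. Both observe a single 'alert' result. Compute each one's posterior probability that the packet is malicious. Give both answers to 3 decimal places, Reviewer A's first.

Reviewer A: 0.282; Reviewer B: 0.900

P('+'|H) = 0.889, P('+'|¬H) = 0.051.
Reviewer A: numerator 0.889·0.022 = 0.019558; evidence = 0.019558+0.051·0.978 = 0.069436; posterior = 0.282.
Reviewer B: numerator 0.889·0.34 = 0.30226; evidence = 0.30226+0.051·0.66 = 0.33592; posterior = 0.900.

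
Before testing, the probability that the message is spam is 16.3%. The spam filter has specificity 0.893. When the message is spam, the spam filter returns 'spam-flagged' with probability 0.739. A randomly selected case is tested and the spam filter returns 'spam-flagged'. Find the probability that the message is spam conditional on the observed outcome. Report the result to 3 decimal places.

Let H be the event that the message is spam. P(H) = 0.163, so P(¬H) = 0.837. With E the 'spam-flagged' result, P(E|H) = 0.739 and P(E|¬H) = 0.107.
P(E) = 0.739·0.163 + 0.107·0.837 = 0.12046 + 0.089559 = 0.21002.
By Bayes' theorem, P(H|E) = 0.12046 / 0.21002 = 0.574.

P(H | E) ≈ 0.574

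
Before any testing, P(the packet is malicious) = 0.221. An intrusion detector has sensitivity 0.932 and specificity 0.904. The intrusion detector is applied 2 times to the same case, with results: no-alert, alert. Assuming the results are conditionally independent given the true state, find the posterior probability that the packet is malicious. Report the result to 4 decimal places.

Let H be the event that the packet is malicious; start with P(H) = 0.221. P('alert'|H) = 0.932, P('alert'|¬H) = 0.096.
Update on result 1 ('no-alert'): P(H) ← 0.068·0.2210 / (0.068·0.2210 + 0.904·0.7790) = 0.015028/0.71924 = 0.0209.
Update on result 2 ('alert'): P(H) ← 0.932·0.0209 / (0.932·0.0209 + 0.096·0.9791) = 0.019473/0.11347 = 0.1716.

Posterior P(H) ≈ 0.1716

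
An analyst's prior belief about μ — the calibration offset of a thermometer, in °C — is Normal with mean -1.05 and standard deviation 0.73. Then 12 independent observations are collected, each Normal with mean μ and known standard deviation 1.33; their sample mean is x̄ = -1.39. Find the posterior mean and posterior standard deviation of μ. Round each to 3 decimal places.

Prior precision 1/τ₀² = 1/0.73² = 1.87652; data precision n/σ² = 12/1.33² = 6.78388.
Posterior precision = 1.87652 + 6.78388 = 8.66040, giving posterior SD = 1/√8.66040 = 0.340.
Posterior mean = (1.87652·-1.05 + 6.78388·-1.39) / 8.66040 = -1.316.

Posterior mean ≈ -1.316; posterior SD ≈ 0.340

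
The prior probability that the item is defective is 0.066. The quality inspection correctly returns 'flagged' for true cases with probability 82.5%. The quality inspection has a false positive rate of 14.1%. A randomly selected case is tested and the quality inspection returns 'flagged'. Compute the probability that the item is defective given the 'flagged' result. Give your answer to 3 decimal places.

Let H be the event that the item is defective. P(H) = 0.066, so P(¬H) = 0.934. With E the 'flagged' result, P(E|H) = 0.825 and P(E|¬H) = 0.141.
P(E) = 0.825·0.066 + 0.141·0.934 = 0.054450 + 0.13169 = 0.18614.
By Bayes' theorem, P(H|E) = 0.054450 / 0.18614 = 0.293.

P(H | E) ≈ 0.293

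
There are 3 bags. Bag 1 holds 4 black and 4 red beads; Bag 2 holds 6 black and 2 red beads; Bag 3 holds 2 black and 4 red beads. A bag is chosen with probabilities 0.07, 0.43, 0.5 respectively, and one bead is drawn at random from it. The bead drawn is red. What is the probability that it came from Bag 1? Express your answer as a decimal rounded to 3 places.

Posterior probability ≈ 0.074

Tabulate prior·likelihood by source: [1] prior 0.07, lik 0.5, product 0.03500; [2] prior 0.43, lik 0.25, product 0.1075; [3] prior 0.5, lik 0.6667, product 0.3333.
Normalizing constant = 0.47583; the posterior for Bag 1 is its product over the sum, 0.03500/0.47583 = 0.074.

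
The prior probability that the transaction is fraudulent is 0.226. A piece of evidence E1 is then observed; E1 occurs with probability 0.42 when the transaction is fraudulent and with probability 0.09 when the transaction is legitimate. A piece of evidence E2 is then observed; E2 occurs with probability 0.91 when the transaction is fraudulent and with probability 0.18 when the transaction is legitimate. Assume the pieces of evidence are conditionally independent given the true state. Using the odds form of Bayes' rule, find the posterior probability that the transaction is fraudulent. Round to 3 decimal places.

Posterior probability ≈ 0.873

Prior odds = 0.226/(1−0.226) = 0.29199. In log-odds, ln(0.29199) = -1.2310.
Add log likelihood ratios: ln(4.6667) + ln(5.0556) = 3.1609.
Posterior log-odds = 1.9299, so posterior odds = exp(1.9299) = 6.8888. Converting, P(H|E) = 6.8888/7.8888 = 0.873.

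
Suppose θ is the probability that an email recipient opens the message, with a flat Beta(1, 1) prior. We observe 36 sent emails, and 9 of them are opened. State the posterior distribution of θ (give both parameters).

Observing 9 successes and 27 failures updates Beta(1, 1) by adding the success and failure counts to the two shape parameters: α = 1+9 = 10, β = 1+27 = 28.

Posterior: Beta(10, 28)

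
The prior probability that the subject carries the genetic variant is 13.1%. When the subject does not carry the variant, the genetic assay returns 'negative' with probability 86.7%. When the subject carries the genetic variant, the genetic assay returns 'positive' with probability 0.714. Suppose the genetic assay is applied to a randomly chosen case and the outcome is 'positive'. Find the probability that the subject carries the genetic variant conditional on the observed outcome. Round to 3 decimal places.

Let H be the event that the subject carries the genetic variant. P(H) = 0.131, so P(¬H) = 0.869. With E the 'positive' result, P(E|H) = 0.714 and P(E|¬H) = 0.133.
P(E) = 0.714·0.131 + 0.133·0.869 = 0.093534 + 0.11558 = 0.20911.
By Bayes' theorem, P(H|E) = 0.093534 / 0.20911 = 0.447.

P(H | E) ≈ 0.447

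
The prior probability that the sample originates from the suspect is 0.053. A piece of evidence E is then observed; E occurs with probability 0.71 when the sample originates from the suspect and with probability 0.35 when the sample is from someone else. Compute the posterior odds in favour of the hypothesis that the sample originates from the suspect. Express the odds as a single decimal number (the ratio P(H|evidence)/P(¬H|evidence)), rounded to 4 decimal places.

Posterior odds ≈ 0.1135

Prior odds = 0.053/(1−0.053) = 0.055966.
Likelihood ratio for E = 0.71/0.35 = 2.0286.
Posterior odds = prior odds × LR = 0.11353.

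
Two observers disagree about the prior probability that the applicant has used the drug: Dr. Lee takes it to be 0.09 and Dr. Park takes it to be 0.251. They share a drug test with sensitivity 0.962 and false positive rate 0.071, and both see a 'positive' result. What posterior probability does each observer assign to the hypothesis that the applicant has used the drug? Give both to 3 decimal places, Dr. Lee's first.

The likelihood ratio for a 'positive' result is 0.962/0.071 = 13.549.
Dr. Lee: prior odds 0.09/0.91 = 0.098901; posterior odds 1.3400; posterior probability 0.573.
Dr. Park: prior odds 0.251/0.749 = 0.33511; posterior odds 4.5406; posterior probability 0.820.

Dr. Lee: 0.573; Dr. Park: 0.820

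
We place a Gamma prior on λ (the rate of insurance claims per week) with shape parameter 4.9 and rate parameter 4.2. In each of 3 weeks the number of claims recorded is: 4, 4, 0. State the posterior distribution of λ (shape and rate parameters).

Total count ∑xᵢ = 8 over n = 3 weeks.
Gamma is conjugate to the Poisson likelihood: posterior is Gamma(shape = 4.9+8 = 12.9, rate = 4.2+3 = 7.2).

Posterior: Gamma(shape=12.9, rate=7.2)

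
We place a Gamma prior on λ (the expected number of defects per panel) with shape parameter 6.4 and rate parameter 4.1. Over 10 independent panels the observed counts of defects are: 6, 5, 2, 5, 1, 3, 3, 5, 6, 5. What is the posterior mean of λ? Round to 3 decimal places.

Posterior mean ≈ 3.362

Total count ∑xᵢ = 41 over n = 10 panels.
Gamma is conjugate to the Poisson likelihood: posterior is Gamma(shape = 6.4+41 = 47.4, rate = 4.1+10 = 14.1).
Posterior mean = shape/rate = 47.4/14.1 = 3.362.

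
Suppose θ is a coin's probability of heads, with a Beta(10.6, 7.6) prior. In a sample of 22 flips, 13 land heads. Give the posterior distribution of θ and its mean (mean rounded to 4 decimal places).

Posterior: Beta(23.6, 16.6); mean ≈ 0.5871

The binomial likelihood is conjugate to the Beta prior: with 13 successes and 9 failures, the posterior is Beta(10.6+13, 7.6+9) = Beta(23.6, 16.6).
Posterior mean = α/(α+β) = 23.6/40.2 = 0.5871.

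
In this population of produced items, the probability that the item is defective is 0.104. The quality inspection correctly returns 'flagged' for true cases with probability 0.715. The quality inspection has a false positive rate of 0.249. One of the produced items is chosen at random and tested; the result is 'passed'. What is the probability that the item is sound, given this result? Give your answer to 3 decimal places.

P(¬H | E) ≈ 0.958

Write H for 'the item is defective'. Prior odds H:¬H = 0.104/0.896 = 0.11607. For the 'passed' outcome, the likelihood ratio is 0.285/0.751 = 0.37949.
Posterior odds = 0.11607 × 0.37949 = 0.044048, so P(H|E) = 0.044048/(1+0.044048) = 0.042. Then P(¬H|E) = 1 − 0.042 = 0.958.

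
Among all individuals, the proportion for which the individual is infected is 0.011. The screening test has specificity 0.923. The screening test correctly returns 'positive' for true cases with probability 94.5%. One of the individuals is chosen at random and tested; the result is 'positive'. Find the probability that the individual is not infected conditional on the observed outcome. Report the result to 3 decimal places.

Write H for 'the individual is infected'. Prior odds H:¬H = 0.011/0.989 = 0.011122. For the 'positive' outcome, the likelihood ratio is 0.945/0.077 = 12.273.
Posterior odds = 0.011122 × 12.273 = 0.13650, so P(H|E) = 0.13650/(1+0.13650) = 0.120. Then P(¬H|E) = 1 − 0.120 = 0.880.

P(¬H | E) ≈ 0.880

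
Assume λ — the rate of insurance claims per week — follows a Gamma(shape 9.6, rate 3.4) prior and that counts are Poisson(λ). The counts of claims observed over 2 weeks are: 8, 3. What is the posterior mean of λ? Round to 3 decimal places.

Total count ∑xᵢ = 11 over n = 2 weeks.
Gamma is conjugate to the Poisson likelihood: posterior is Gamma(shape = 9.6+11 = 20.6, rate = 3.4+2 = 5.4).
Posterior mean = shape/rate = 20.6/5.4 = 3.815.

Posterior mean ≈ 3.815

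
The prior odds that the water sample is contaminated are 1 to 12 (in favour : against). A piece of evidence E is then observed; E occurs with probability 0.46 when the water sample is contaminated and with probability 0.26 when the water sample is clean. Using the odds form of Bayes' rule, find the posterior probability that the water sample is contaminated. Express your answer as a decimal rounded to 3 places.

Posterior probability ≈ 0.128

Prior odds = 1/12 = 0.083333. In log-odds, ln(0.083333) = -2.4849.
Add log likelihood ratio: ln(1.7692) = 0.57054.
Posterior log-odds = -1.9144, so posterior odds = exp(-1.9144) = 0.14744. Converting, P(H|E) = 0.14744/1.1474 = 0.128.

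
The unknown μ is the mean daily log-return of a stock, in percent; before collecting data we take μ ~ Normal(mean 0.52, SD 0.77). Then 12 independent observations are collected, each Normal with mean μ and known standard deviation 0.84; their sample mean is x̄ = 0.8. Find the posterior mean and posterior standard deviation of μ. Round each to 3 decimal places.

Prior precision 1/τ₀² = 1/0.77² = 1.68663; data precision n/σ² = 12/0.84² = 17.0068.
Posterior precision = 1.68663 + 17.0068 = 18.6934, giving posterior SD = 1/√18.6934 = 0.231.
Posterior mean = (1.68663·0.52 + 17.0068·0.8) / 18.6934 = 0.775.

Posterior mean ≈ 0.775; posterior SD ≈ 0.231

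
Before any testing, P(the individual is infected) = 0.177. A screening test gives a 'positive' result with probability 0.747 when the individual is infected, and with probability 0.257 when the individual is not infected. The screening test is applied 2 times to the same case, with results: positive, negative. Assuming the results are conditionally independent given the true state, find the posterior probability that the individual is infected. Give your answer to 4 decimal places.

Posterior P(H) ≈ 0.1755

With H the event that the individual is infected, the joint likelihood of the observed sequence is P(data|H) = 0.747·0.253 = 0.18899 and P(data|¬H) = 0.257·0.743 = 0.19095.
Bayes: P(H|data) = 0.177·0.18899 / (0.177·0.18899 + 0.823·0.19095) = 0.033451/0.19060 = 0.1755.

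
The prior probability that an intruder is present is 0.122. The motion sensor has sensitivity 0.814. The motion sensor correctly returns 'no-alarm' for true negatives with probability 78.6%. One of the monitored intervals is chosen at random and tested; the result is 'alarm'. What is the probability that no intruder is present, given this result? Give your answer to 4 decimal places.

P(¬H | E) ≈ 0.6542

Write H for 'an intruder is present'. Prior odds H:¬H = 0.122/0.878 = 0.13895. For the 'alarm' outcome, the likelihood ratio is 0.814/0.214 = 3.8037.
Posterior odds = 0.13895 × 3.8037 = 0.52854, so P(H|E) = 0.52854/(1+0.52854) = 0.3458. Then P(¬H|E) = 1 − 0.3458 = 0.6542.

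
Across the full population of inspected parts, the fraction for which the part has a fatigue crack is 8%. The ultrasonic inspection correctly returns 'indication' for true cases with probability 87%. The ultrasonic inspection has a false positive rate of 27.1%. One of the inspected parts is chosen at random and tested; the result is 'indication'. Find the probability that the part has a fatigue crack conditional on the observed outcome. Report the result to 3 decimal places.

P(H | E) ≈ 0.218

Let H be the event that the part has a fatigue crack. P(H) = 0.08, so P(¬H) = 0.92. With E the 'indication' result, P(E|H) = 0.87 and P(E|¬H) = 0.271.
P(E) = 0.87·0.08 + 0.271·0.92 = 0.069600 + 0.24932 = 0.31892.
By Bayes' theorem, P(H|E) = 0.069600 / 0.31892 = 0.218.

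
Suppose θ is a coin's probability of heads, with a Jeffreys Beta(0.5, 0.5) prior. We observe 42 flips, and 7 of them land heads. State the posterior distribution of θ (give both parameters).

Observing 7 successes and 35 failures updates Beta(0.5, 0.5) by adding the success and failure counts to the two shape parameters: α = 0.5+7 = 7.5, β = 0.5+35 = 35.5.

Posterior: Beta(7.5, 35.5)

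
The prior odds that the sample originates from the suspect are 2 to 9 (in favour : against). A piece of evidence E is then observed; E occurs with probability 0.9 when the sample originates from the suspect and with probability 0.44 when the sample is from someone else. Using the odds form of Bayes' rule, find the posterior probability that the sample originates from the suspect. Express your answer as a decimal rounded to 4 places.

Posterior probability ≈ 0.3125

Prior odds = 2/9 = 0.22222.
Likelihood ratio for E = 0.9/0.44 = 2.0455.
Posterior odds = prior odds × LR = 0.45455.
Posterior probability = odds/(1+odds) = 0.45455/1.4545 = 0.3125.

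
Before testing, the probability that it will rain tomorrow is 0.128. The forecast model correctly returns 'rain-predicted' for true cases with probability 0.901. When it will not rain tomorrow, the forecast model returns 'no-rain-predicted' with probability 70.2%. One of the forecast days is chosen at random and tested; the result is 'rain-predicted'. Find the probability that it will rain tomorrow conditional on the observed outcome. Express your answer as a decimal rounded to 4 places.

Write H for 'it will rain tomorrow'. Prior odds H:¬H = 0.128/0.872 = 0.14679. For the 'rain-predicted' outcome, the likelihood ratio is 0.901/0.298 = 3.0235.
Posterior odds = 0.14679 × 3.0235 = 0.44382, so P(H|E) = 0.44382/(1+0.44382) = 0.3074.

P(H | E) ≈ 0.3074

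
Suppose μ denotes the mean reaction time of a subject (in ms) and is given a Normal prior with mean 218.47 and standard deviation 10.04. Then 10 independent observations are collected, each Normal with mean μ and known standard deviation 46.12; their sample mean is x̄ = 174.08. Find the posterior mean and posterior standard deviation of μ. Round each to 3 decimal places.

Prior precision 1/τ₀² = 1/10.04² = 0.00992048; data precision n/σ² = 10/46.12² = 0.00470134.
Posterior precision = 0.00992048 + 0.00470134 = 0.0146218, giving posterior SD = 1/√0.0146218 = 8.270.
Posterior mean = (0.00992048·218.47 + 0.00470134·174.08) / 0.0146218 = 204.197.

Posterior mean ≈ 204.197; posterior SD ≈ 8.270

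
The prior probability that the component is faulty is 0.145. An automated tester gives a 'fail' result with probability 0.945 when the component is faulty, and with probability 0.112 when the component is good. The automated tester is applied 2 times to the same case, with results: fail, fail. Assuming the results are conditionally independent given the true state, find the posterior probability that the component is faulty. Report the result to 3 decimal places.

Posterior P(H) ≈ 0.924

Let H be the event that the component is faulty; start with P(H) = 0.145. P('fail'|H) = 0.945, P('fail'|¬H) = 0.112.
Update on result 1 ('fail'): P(H) ← 0.945·0.1450 / (0.945·0.1450 + 0.112·0.8550) = 0.13702/0.23278 = 0.5886.
Update on result 2 ('fail'): P(H) ← 0.945·0.5886 / (0.945·0.5886 + 0.112·0.4114) = 0.55626/0.60233 = 0.9235.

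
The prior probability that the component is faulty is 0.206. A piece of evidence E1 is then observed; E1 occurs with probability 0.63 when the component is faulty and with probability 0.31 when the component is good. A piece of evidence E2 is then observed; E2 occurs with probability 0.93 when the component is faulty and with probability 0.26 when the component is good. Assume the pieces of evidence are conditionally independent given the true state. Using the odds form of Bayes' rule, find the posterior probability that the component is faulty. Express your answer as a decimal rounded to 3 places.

Prior odds = 0.206/(1−0.206) = 0.25945. In log-odds, ln(0.25945) = -1.3492.
Add log likelihood ratios: ln(2.0323) + ln(3.5769) = 1.9837.
Posterior log-odds = 0.63444, so posterior odds = exp(0.63444) = 1.8860. Converting, P(H|E) = 1.8860/2.8860 = 0.653.

Posterior probability ≈ 0.653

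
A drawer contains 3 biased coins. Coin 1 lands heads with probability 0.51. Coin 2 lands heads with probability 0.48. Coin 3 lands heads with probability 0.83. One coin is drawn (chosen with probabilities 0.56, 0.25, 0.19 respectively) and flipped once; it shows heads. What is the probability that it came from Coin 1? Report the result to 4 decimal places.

Posterior probability ≈ 0.5070

P(heads|C1) = 0.51; P(heads|C2) = 0.48; P(heads|C3) = 0.83.
Prior × likelihood for each source: 0.56·0.51=0.2856, 0.25·0.48=0.1200, 0.19·0.83=0.1577. Summing gives P(heads) = 0.56330.
P(Coin 1 | heads) = 0.2856 / 0.56330 = 0.5070.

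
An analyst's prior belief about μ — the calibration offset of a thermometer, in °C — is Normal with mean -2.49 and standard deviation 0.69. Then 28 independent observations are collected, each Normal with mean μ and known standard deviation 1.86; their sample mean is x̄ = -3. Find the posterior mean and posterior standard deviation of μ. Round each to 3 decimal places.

Prior precision 1/τ₀² = 1/0.69² = 2.10040; data precision n/σ² = 28/1.86² = 8.09342.
Posterior precision = 2.10040 + 8.09342 = 10.1938, giving posterior SD = 1/√10.1938 = 0.313.
Posterior mean = (2.10040·-2.49 + 8.09342·-3) / 10.1938 = -2.895.

Posterior mean ≈ -2.895; posterior SD ≈ 0.313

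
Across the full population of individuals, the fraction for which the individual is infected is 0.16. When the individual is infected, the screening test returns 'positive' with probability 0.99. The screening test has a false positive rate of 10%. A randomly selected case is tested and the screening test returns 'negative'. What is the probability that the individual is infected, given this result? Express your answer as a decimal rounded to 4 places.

P(H | E) ≈ 0.0021

Let H be the event that the individual is infected. P(H) = 0.16, so P(¬H) = 0.84. With E the 'negative' result, P(E|H) = 0.01 and P(E|¬H) = 0.9.
P(E) = 0.01·0.16 + 0.9·0.84 = 0.0016000 + 0.75600 = 0.75760.
By Bayes' theorem, P(H|E) = 0.0016000 / 0.75760 = 0.0021.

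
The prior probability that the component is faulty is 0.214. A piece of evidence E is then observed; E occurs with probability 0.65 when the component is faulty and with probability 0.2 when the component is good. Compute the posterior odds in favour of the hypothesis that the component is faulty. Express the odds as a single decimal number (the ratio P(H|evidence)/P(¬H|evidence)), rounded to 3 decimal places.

Posterior odds ≈ 0.885

Prior odds = 0.214/(1−0.214) = 0.27226. In log-odds, ln(0.27226) = -1.3010.
Add log likelihood ratio: ln(3.2500) = 1.1787.
Posterior log-odds = -0.12233, so posterior odds = exp(-0.12233) = 0.88486.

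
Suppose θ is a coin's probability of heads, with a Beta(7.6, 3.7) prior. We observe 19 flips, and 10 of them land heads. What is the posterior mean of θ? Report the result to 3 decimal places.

Posterior mean ≈ 0.581

The binomial likelihood is conjugate to the Beta prior: with 10 successes and 9 failures, the posterior is Beta(7.6+10, 3.7+9) = Beta(17.6, 12.7).
Posterior mean = α/(α+β) = 17.6/30.3 = 0.581.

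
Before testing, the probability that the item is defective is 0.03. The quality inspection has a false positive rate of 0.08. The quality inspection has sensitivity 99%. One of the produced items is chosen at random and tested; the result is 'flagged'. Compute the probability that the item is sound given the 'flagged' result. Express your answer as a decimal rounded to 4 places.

Write H for 'the item is defective'. Prior odds H:¬H = 0.03/0.97 = 0.030928. For the 'flagged' outcome, the likelihood ratio is 0.99/0.08 = 12.375.
Posterior odds = 0.030928 × 12.375 = 0.38273, so P(H|E) = 0.38273/(1+0.38273) = 0.2768. Then P(¬H|E) = 1 − 0.2768 = 0.7232.

P(¬H | E) ≈ 0.7232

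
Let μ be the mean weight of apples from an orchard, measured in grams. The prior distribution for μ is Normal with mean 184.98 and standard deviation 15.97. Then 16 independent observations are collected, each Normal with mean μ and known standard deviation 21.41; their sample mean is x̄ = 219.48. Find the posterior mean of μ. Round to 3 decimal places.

Prior precision 1/τ₀² = 1/15.97² = 0.00392094; data precision n/σ² = 16/21.41² = 0.0349049.
Posterior precision = 0.00392094 + 0.0349049 = 0.0388259.
Posterior mean = (0.00392094·184.98 + 0.0349049·219.48) / 0.0388259 = 215.996.

Posterior mean ≈ 215.996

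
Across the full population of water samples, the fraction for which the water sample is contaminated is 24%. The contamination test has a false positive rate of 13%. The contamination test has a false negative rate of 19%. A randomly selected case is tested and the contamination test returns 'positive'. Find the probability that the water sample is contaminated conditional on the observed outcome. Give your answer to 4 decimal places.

Write H for 'the water sample is contaminated'. Prior odds H:¬H = 0.24/0.76 = 0.31579. For the 'positive' outcome, the likelihood ratio is 0.81/0.13 = 6.2308.
Posterior odds = 0.31579 × 6.2308 = 1.9676, so P(H|E) = 1.9676/(1+1.9676) = 0.6630.

P(H | E) ≈ 0.6630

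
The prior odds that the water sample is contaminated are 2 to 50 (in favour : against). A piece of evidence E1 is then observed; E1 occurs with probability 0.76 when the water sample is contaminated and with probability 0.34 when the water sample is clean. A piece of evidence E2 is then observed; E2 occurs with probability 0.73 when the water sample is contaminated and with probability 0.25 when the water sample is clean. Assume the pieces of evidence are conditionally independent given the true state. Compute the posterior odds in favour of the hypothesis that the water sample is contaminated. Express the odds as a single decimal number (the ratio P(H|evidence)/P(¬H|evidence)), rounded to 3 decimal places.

Prior odds = 2/50 = 0.040000. In log-odds, ln(0.040000) = -3.2189.
Add log likelihood ratios: ln(2.2353) + ln(2.9200) = 1.8760.
Posterior log-odds = -1.3429, so posterior odds = exp(-1.3429) = 0.26108.

Posterior odds ≈ 0.261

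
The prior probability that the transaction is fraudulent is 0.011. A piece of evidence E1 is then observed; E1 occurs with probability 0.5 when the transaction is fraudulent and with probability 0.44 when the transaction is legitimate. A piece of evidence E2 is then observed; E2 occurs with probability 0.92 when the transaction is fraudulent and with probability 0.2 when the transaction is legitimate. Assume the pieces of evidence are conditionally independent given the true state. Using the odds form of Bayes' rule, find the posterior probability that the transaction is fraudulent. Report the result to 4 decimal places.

Prior odds = 0.011/(1−0.011) = 0.011122.
Likelihood ratio for E1 = 0.5/0.44 = 1.1364.
Likelihood ratio for E2 = 0.92/0.2 = 4.6000.
Posterior odds = prior odds × LR₁ × LR₂ = 0.058140.
Posterior probability = odds/(1+odds) = 0.058140/1.0581 = 0.0549.

Posterior probability ≈ 0.0549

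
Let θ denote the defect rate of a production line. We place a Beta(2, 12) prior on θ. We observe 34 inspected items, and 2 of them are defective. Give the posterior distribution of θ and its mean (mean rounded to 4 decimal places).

The binomial likelihood is conjugate to the Beta prior: with 2 successes and 32 failures, the posterior is Beta(2+2, 12+32) = Beta(4, 44).
Posterior mean = α/(α+β) = 4/48 = 0.0833.

Posterior: Beta(4, 44); mean ≈ 0.0833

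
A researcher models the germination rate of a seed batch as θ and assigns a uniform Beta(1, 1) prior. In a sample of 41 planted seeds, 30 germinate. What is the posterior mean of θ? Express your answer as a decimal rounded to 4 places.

The binomial likelihood is conjugate to the Beta prior: with 30 successes and 11 failures, the posterior is Beta(1+30, 1+11) = Beta(31, 12).
Posterior mean = α/(α+β) = 31/43 = 0.7209.

Posterior mean ≈ 0.7209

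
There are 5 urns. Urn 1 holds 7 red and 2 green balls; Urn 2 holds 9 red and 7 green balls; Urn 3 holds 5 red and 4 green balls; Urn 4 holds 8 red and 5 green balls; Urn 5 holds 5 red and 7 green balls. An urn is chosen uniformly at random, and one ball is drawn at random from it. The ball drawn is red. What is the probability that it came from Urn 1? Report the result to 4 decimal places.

Tabulate prior·likelihood by source: [1] prior 0.2, lik 0.7778, product 0.1556; [2] prior 0.2, lik 0.5625, product 0.1125; [3] prior 0.2, lik 0.5556, product 0.1111; [4] prior 0.2, lik 0.6154, product 0.1231; [5] prior 0.2, lik 0.4167, product 0.08333.
Normalizing constant = 0.58558; the posterior for Urn 1 is its product over the sum, 0.1556/0.58558 = 0.2656.

Posterior probability ≈ 0.2656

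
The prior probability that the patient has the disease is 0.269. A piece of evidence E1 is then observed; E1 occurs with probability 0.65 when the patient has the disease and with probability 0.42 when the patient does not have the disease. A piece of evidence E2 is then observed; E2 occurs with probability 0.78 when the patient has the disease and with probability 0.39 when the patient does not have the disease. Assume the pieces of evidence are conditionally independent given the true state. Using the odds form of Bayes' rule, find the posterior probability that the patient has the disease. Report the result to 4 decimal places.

Prior odds = 0.269/(1−0.269) = 0.36799.
Likelihood ratio for E1 = 0.65/0.42 = 1.5476.
Likelihood ratio for E2 = 0.78/0.39 = 2.0000.
Posterior odds = prior odds × LR₁ × LR₂ = 1.1390.
Posterior probability = odds/(1+odds) = 1.1390/2.1390 = 0.5325.

Posterior probability ≈ 0.5325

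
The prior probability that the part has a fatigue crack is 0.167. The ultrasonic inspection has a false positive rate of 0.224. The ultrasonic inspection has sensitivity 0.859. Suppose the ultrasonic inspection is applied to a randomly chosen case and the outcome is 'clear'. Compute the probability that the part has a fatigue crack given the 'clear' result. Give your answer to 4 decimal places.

Let H be the event that the part has a fatigue crack. P(H) = 0.167, so P(¬H) = 0.833. With E the 'clear' result, P(E|H) = 0.141 and P(E|¬H) = 0.776.
P(E) = 0.141·0.167 + 0.776·0.833 = 0.023547 + 0.64641 = 0.66995.
By Bayes' theorem, P(H|E) = 0.023547 / 0.66995 = 0.0351.

P(H | E) ≈ 0.0351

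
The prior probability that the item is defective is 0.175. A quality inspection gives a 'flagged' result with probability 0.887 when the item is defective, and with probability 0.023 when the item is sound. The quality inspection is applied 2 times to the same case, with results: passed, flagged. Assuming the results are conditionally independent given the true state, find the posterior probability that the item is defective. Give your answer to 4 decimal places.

Let H be the event that the item is defective; start with P(H) = 0.175. P('flagged'|H) = 0.887, P('flagged'|¬H) = 0.023.
Update on result 1 ('passed'): P(H) ← 0.113·0.1750 / (0.113·0.1750 + 0.977·0.8250) = 0.019775/0.82580 = 0.0239.
Update on result 2 ('flagged'): P(H) ← 0.887·0.0239 / (0.887·0.0239 + 0.023·0.9761) = 0.021241/0.043690 = 0.4862.

Posterior P(H) ≈ 0.4862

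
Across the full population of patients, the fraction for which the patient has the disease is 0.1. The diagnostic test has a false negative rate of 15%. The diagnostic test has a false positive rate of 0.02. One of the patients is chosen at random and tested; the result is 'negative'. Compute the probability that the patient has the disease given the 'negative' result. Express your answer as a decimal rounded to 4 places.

Let H be the event that the patient has the disease. P(H) = 0.1, so P(¬H) = 0.9. With E the 'negative' result, P(E|H) = 0.15 and P(E|¬H) = 0.98.
P(E) = 0.15·0.1 + 0.98·0.9 = 0.015000 + 0.88200 = 0.89700.
By Bayes' theorem, P(H|E) = 0.015000 / 0.89700 = 0.0167.

P(H | E) ≈ 0.0167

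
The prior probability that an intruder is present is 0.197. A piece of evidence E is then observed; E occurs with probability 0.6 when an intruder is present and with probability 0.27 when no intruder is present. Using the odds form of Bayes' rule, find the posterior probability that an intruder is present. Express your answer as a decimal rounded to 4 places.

Posterior probability ≈ 0.3528

Prior odds = 0.197/(1−0.197) = 0.24533. In log-odds, ln(0.24533) = -1.4052.
Add log likelihood ratio: ln(2.2222) = 0.79851.
Posterior log-odds = -0.60664, so posterior odds = exp(-0.60664) = 0.54518. Converting, P(H|E) = 0.54518/1.5452 = 0.3528.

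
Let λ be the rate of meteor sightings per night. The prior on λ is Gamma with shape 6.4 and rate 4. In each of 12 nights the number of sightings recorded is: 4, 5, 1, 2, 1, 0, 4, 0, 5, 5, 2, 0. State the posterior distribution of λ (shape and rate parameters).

Posterior: Gamma(shape=35.4, rate=16)

The Poisson likelihood adds the total count to the shape and the number of exposure periods to the rate. Here ∑xᵢ = 29 and n = 12, so shape 6.4→35.4 and rate 4→16.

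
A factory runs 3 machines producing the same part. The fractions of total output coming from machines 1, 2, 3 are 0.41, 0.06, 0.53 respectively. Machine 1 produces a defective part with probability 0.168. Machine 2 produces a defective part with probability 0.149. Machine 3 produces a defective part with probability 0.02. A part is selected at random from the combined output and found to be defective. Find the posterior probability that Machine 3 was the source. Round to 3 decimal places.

Posterior probability ≈ 0.120

Tabulate prior·likelihood by source: [1] prior 0.41, lik 0.168, product 0.06888; [2] prior 0.06, lik 0.149, product 0.008940; [3] prior 0.53, lik 0.02, product 0.01060.
Normalizing constant = 0.088420; the posterior for Machine 3 is its product over the sum, 0.01060/0.088420 = 0.120.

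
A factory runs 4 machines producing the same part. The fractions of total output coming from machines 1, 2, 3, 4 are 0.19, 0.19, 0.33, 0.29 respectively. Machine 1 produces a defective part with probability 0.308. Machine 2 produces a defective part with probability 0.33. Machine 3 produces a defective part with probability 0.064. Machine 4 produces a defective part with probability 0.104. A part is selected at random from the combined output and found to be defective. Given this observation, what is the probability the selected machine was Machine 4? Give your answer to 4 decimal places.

Tabulate prior·likelihood by source: [1] prior 0.19, lik 0.308, product 0.05852; [2] prior 0.19, lik 0.33, product 0.06270; [3] prior 0.33, lik 0.064, product 0.02112; [4] prior 0.29, lik 0.104, product 0.03016.
Normalizing constant = 0.17250; the posterior for Machine 4 is its product over the sum, 0.03016/0.17250 = 0.1748.

Posterior probability ≈ 0.1748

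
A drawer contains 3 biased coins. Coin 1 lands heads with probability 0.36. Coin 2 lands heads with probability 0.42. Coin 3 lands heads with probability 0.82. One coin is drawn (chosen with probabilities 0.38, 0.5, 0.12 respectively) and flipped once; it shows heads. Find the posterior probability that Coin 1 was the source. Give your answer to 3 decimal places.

Tabulate prior·likelihood by source: [1] prior 0.38, lik 0.36, product 0.1368; [2] prior 0.5, lik 0.42, product 0.2100; [3] prior 0.12, lik 0.82, product 0.09840.
Normalizing constant = 0.44520; the posterior for Coin 1 is its product over the sum, 0.1368/0.44520 = 0.307.

Posterior probability ≈ 0.307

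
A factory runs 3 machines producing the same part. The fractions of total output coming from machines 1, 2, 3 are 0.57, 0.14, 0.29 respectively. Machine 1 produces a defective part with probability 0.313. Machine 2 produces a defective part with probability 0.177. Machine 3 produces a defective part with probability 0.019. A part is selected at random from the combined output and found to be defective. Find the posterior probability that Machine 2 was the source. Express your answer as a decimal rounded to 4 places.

Posterior probability ≈ 0.1187

P(defective|M1) = 0.313; P(defective|M2) = 0.177; P(defective|M3) = 0.019.
Prior × likelihood for each source: 0.57·0.313=0.1784, 0.14·0.177=0.02478, 0.29·0.019=0.005510. Summing gives P(defective) = 0.20870.
P(Machine 2 | defective) = 0.02478 / 0.20870 = 0.1187.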